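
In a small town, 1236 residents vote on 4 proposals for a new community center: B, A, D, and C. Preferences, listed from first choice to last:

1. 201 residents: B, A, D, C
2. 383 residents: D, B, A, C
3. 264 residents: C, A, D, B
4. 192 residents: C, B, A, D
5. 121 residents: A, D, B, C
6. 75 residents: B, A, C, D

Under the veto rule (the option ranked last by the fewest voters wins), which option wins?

Last-place votes: B 264, A 0, D 267, C 705.
A is ranked last by the fewest voters, so A wins.

A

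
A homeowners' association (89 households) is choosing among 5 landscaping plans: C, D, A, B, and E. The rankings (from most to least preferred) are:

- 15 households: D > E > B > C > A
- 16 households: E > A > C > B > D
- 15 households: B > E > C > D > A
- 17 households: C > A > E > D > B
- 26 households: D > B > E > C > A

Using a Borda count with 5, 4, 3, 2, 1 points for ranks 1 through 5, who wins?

E

C: 15·2 + 16·3 + 15·3 + 17·5 + 26·2 = 260
D: 15·5 + 16·1 + 15·2 + 17·2 + 26·5 = 285
A: 15·1 + 16·4 + 15·1 + 17·4 + 26·1 = 188
B: 15·3 + 16·2 + 15·5 + 17·1 + 26·4 = 273
E: 15·4 + 16·5 + 15·4 + 17·3 + 26·3 = 329
E has the highest Borda score (329).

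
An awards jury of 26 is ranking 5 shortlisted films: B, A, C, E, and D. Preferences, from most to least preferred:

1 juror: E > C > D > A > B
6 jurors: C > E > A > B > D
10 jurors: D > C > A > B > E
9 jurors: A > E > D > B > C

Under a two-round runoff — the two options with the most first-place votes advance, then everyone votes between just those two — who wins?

A

Round 1 first-place votes: B 0, A 9, C 6, E 1, D 10.
D and A advance.
Runoff: D is preferred to A by 11 voters; A by 15.
A wins the runoff.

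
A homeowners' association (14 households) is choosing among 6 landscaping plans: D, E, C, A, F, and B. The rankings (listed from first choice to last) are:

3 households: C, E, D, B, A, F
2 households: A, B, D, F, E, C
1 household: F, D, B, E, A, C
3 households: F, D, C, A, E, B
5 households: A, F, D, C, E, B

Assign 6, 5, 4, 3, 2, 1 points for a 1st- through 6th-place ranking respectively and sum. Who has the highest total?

D

D: 3·4 + 2·4 + 1·5 + 3·5 + 5·4 = 60
E: 3·5 + 2·2 + 1·3 + 3·2 + 5·2 = 38
C: 3·6 + 2·1 + 1·1 + 3·4 + 5·3 = 48
A: 3·2 + 2·6 + 1·2 + 3·3 + 5·6 = 59
F: 3·1 + 2·3 + 1·6 + 3·6 + 5·5 = 58
B: 3·3 + 2·5 + 1·4 + 3·1 + 5·1 = 31
D has the highest Borda score (60).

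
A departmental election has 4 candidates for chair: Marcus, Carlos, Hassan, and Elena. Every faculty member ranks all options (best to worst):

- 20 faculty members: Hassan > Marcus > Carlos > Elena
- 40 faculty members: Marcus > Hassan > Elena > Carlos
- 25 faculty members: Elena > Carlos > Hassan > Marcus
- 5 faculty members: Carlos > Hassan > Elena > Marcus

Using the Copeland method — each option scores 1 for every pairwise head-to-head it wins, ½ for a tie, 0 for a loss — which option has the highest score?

Hassan

Marcus: beats Carlos and Elena; loses to Hassan → score 2.
Carlos: loses to Marcus, Hassan, and Elena → score 0.
Hassan: beats Marcus, Carlos, and Elena → score 3.
Elena: beats Carlos; loses to Marcus and Hassan → score 1.
Hassan has the best pairwise record.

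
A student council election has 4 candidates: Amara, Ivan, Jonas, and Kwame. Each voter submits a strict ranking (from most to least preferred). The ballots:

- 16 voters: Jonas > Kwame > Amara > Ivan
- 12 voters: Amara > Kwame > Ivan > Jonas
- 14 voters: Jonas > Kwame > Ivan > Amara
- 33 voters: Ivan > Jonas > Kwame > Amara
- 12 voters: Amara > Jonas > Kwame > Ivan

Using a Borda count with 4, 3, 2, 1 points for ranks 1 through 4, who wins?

Amara: 16·2 + 12·4 + 14·1 + 33·1 + 12·4 = 175
Ivan: 16·1 + 12·2 + 14·2 + 33·4 + 12·1 = 212
Jonas: 16·4 + 12·1 + 14·4 + 33·3 + 12·3 = 267
Kwame: 16·3 + 12·3 + 14·3 + 33·2 + 12·2 = 216
Jonas has the highest Borda score (267).

Jonas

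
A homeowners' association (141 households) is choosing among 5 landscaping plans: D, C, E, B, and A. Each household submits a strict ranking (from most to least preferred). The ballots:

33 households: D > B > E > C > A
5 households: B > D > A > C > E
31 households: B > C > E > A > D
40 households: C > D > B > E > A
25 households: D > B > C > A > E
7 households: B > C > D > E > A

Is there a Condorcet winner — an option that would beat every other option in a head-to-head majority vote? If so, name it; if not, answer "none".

none

Checking pairwise contests:
C beats D 78–63.
B beats C 101–40.
D beats E 110–31.
D beats B 98–43.
D beats A 110–31.
Every option loses at least one head-to-head, so there is no Condorcet winner.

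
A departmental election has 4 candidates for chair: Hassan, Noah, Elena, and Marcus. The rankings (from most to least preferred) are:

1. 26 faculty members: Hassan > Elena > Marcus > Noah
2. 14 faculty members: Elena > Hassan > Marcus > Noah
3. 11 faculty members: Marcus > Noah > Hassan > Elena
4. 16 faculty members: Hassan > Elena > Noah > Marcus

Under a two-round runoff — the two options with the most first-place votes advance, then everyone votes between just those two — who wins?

Hassan

Round 1 first-place votes: Hassan 42, Noah 0, Elena 14, Marcus 11.
Hassan and Elena advance.
Runoff: Hassan is preferred to Elena by 53 voters; Elena by 14.
Hassan wins the runoff.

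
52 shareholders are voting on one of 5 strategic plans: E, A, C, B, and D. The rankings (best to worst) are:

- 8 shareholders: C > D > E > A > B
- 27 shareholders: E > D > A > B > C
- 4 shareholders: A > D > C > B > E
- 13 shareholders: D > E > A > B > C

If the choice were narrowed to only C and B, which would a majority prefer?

Voters preferring C to B: 12; preferring B to C: 40.
B wins the head-to-head.

B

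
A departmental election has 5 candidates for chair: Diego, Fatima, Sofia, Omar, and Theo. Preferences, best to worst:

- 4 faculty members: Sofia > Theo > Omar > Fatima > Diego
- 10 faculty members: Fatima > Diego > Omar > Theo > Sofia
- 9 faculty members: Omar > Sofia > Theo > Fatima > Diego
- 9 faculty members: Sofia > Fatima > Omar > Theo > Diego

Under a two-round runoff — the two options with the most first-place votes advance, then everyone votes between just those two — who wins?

Round 1 first-place votes: Diego 0, Fatima 10, Sofia 13, Omar 9, Theo 0.
Sofia and Fatima advance.
Runoff: Sofia is preferred to Fatima by 22 voters; Fatima by 10.
Sofia wins the runoff.

Sofia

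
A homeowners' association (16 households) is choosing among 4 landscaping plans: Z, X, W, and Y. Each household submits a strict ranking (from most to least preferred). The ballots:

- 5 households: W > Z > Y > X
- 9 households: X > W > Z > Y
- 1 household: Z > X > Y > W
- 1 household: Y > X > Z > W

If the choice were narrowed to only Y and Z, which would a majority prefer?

Voters preferring Y to Z: 1; preferring Z to Y: 15.
Z wins the head-to-head.

Z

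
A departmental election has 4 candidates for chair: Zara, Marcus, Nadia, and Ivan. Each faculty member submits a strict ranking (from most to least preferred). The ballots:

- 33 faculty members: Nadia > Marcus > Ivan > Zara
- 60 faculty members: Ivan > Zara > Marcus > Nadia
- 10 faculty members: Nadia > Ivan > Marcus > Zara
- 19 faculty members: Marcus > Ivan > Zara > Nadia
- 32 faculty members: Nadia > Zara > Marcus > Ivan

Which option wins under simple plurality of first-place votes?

Nadia

First-place votes: Zara 0, Marcus 19, Nadia 75, Ivan 60.
Nadia has the most first-place votes.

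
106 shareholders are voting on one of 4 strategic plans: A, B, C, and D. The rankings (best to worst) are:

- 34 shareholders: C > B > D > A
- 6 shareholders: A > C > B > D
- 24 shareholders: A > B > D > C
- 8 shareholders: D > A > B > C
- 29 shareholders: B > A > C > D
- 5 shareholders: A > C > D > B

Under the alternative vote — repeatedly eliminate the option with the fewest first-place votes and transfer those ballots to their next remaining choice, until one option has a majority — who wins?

Round 1: A 35, B 29, C 34, D 8. Eliminate D.
Round 2: A 43, B 29, C 34. Eliminate B.
Round 3: A 72, C 34. A has a majority.

A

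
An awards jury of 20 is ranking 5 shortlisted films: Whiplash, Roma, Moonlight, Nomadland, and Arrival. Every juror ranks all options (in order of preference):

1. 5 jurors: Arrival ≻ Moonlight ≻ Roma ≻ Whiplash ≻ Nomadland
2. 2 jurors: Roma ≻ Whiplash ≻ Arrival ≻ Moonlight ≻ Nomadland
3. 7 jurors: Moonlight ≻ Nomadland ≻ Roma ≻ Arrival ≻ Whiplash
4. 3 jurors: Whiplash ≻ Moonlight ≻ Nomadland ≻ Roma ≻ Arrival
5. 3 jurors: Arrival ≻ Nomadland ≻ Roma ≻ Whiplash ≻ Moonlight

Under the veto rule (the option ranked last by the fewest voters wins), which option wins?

Last-place votes: Whiplash 7, Roma 0, Moonlight 3, Nomadland 7, Arrival 3.
Roma is ranked last by the fewest voters, so Roma wins.

Roma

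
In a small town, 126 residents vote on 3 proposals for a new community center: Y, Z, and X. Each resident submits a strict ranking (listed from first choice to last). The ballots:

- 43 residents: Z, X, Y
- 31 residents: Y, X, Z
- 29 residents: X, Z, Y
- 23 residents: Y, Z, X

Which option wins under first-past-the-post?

First-place votes: Y 54, Z 43, X 29.
Y has the most first-place votes.

Y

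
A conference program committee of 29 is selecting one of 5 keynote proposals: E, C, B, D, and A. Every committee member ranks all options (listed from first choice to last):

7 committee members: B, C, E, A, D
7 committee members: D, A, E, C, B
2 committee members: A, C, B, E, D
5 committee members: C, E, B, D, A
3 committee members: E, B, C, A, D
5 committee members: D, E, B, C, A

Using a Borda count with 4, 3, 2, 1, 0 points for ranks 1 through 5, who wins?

E: 7·2 + 7·2 + 2·1 + 5·3 + 3·4 + 5·3 = 72
C: 7·3 + 7·1 + 2·3 + 5·4 + 3·2 + 5·1 = 65
B: 7·4 + 7·0 + 2·2 + 5·2 + 3·3 + 5·2 = 61
D: 7·0 + 7·4 + 2·0 + 5·1 + 3·0 + 5·4 = 53
A: 7·1 + 7·3 + 2·4 + 5·0 + 3·1 + 5·0 = 39
E has the highest Borda score (72).

E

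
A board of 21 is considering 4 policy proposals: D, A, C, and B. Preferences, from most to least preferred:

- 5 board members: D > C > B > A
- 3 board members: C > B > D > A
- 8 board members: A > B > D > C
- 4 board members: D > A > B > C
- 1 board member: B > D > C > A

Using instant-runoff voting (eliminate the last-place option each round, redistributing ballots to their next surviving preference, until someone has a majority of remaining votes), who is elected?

D

Round 1: D 9, A 8, C 3, B 1. Eliminate B.
Round 2: D 10, A 8, C 3. Eliminate C.
Round 3: D 13, A 8. D has a majority.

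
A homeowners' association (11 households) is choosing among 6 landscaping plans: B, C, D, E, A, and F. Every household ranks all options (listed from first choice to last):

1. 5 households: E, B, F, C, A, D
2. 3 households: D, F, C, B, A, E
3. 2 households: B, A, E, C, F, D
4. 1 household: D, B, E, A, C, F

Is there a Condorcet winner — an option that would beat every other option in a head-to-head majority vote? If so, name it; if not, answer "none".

B

B vs C: 8–3 for B.
B vs D: 7–4 for B.
B vs E: 6–5 for B.
B vs A: 11–0 for B.
B vs F: 8–3 for B.
B beats every other option head-to-head.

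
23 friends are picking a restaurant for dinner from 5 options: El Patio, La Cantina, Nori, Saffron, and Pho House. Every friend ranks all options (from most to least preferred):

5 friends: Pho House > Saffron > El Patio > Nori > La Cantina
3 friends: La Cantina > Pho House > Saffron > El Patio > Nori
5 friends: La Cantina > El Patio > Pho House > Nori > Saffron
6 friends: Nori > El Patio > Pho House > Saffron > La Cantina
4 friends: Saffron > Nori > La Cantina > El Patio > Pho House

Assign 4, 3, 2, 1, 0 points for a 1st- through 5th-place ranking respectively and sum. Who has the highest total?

Pho House

El Patio: 5·2 + 3·1 + 5·3 + 6·3 + 4·1 = 50
La Cantina: 5·0 + 3·4 + 5·4 + 6·0 + 4·2 = 40
Nori: 5·1 + 3·0 + 5·1 + 6·4 + 4·3 = 46
Saffron: 5·3 + 3·2 + 5·0 + 6·1 + 4·4 = 43
Pho House: 5·4 + 3·3 + 5·2 + 6·2 + 4·0 = 51
Pho House has the highest Borda score (51).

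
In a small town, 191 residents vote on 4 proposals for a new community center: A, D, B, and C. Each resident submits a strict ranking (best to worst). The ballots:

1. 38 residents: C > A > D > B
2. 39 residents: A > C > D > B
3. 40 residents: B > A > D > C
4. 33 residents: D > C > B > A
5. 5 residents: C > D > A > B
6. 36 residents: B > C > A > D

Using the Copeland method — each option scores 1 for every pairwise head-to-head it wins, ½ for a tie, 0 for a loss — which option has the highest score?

A: beats D; loses to B and C → score 1.
D: beats B; loses to A and C → score 1.
B: beats A; loses to D and C → score 1.
C: beats A, D, and B → score 3.
C has the best pairwise record.

C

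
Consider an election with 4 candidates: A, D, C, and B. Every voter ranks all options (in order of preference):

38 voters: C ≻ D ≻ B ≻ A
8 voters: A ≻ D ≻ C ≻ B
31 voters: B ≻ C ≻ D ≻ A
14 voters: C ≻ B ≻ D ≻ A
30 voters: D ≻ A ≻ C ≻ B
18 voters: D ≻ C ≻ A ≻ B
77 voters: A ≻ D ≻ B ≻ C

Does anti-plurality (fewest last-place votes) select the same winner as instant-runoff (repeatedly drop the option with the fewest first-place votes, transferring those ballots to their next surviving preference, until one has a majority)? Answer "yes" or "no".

Anti-plurality — last-place votes: A 83, D 0, C 77, B 56. Winner: D.
Instant-runoff — R1 A 85, D 48, C 52, B 31 (B out); R2 A 85, D 48, C 83 (D out); R3 A 115, C 101 (A winner). Winner: A.
The two methods disagree.

no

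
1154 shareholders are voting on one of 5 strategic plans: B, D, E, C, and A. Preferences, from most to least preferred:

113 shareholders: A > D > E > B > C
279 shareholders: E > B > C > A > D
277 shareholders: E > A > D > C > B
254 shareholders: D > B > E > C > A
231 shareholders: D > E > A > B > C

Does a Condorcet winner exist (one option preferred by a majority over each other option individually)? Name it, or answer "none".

Checking pairwise contests:
D beats B 875–279.
A beats D 669–485.
D beats E 598–556.
B beats C 877–277.
E beats A 1041–113.
Every option loses at least one head-to-head, so there is no Condorcet winner.

none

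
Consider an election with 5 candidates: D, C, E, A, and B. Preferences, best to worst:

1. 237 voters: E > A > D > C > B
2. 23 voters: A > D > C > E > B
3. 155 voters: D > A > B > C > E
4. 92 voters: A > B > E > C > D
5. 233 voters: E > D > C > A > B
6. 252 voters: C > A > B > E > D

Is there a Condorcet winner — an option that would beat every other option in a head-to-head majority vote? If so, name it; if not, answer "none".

A

A vs D: 604–388 for A.
A vs C: 507–485 for A.
A vs E: 522–470 for A.
A vs B: 992–0 for A.
A beats every other option head-to-head.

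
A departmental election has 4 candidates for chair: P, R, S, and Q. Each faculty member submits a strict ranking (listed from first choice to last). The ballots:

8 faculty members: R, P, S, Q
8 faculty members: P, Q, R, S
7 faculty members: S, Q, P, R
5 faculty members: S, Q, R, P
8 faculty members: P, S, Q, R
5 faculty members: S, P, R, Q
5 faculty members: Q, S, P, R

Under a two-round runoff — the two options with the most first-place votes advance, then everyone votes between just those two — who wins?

Round 1 first-place votes: P 16, R 8, S 17, Q 5.
S and P advance.
Runoff: S is preferred to P by 22 voters; P by 24.
P wins the runoff.

P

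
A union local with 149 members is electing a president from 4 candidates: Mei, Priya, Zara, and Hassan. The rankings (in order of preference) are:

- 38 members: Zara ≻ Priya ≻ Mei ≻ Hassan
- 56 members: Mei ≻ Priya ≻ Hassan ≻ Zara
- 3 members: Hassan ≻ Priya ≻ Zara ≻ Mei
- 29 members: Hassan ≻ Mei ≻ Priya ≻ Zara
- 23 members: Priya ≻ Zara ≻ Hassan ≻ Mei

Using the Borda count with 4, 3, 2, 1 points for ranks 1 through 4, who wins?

Mei: 38·2 + 56·4 + 3·1 + 29·3 + 23·1 = 413
Priya: 38·3 + 56·3 + 3·3 + 29·2 + 23·4 = 441
Zara: 38·4 + 56·1 + 3·2 + 29·1 + 23·3 = 312
Hassan: 38·1 + 56·2 + 3·4 + 29·4 + 23·2 = 324
Priya has the highest Borda score (441).

Priya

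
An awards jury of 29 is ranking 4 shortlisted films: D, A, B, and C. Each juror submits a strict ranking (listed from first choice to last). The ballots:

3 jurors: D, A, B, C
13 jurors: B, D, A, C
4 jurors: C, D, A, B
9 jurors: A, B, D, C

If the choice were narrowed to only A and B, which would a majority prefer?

A

Voters preferring A to B: 16; preferring B to A: 13.
A wins the head-to-head.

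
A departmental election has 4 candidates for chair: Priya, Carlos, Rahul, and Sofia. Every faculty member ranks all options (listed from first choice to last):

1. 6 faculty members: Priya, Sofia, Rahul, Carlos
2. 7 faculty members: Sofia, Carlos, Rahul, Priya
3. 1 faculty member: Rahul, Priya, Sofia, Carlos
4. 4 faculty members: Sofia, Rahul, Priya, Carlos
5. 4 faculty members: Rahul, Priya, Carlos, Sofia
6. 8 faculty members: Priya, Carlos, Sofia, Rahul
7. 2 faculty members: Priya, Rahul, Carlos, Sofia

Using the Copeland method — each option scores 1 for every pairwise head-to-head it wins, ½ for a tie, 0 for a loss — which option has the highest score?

Priya

Priya: beats Carlos and Sofia; ties Rahul → score 2.5.
Carlos: loses to Priya, Rahul, and Sofia → score 0.
Rahul: beats Carlos; ties Priya; loses to Sofia → score 1.5.
Sofia: beats Carlos and Rahul; loses to Priya → score 2.
Priya has the best pairwise record.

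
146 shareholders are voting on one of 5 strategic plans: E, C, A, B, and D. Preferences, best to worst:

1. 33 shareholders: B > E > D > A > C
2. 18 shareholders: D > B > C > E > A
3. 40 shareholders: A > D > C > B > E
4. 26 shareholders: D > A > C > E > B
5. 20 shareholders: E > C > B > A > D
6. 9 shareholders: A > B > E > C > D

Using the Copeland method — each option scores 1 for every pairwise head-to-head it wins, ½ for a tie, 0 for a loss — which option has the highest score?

E: loses to C, A, B, and D → score 0.
C: beats E and B; loses to A and D → score 2.
A: beats E, C, and B; loses to D → score 3.
B: beats E; loses to C, A, and D → score 1.
D: beats E, C, A, and B → score 4.
D has the best pairwise record.

D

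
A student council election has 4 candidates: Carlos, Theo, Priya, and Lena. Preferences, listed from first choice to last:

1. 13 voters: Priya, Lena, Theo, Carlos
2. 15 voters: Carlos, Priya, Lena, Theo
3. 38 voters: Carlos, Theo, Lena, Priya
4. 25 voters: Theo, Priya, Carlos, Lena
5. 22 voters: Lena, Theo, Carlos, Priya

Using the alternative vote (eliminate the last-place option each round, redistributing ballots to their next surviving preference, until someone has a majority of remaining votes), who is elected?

Round 1: Carlos 53, Theo 25, Priya 13, Lena 22. Eliminate Priya.
Round 2: Carlos 53, Theo 25, Lena 35. Eliminate Theo.
Round 3: Carlos 78, Lena 35. Carlos has a majority.

Carlos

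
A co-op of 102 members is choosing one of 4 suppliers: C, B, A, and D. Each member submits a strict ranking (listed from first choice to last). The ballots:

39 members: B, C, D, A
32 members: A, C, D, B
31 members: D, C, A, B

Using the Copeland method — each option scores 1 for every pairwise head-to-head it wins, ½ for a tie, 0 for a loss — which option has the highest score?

C

C: beats B, A, and D → score 3.
B: loses to C, A, and D → score 0.
A: beats B; loses to C and D → score 1.
D: beats B and A; loses to C → score 2.
C has the best pairwise record.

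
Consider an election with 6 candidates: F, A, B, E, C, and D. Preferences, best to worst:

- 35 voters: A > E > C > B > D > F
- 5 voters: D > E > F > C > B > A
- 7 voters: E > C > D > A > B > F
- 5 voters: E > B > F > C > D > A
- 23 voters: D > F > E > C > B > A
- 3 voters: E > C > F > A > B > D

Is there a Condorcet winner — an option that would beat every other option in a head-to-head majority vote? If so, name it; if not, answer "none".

E

E vs F: 55–23 for E.
E vs A: 43–35 for E.
E vs B: 78–0 for E.
E vs C: 78–0 for E.
E vs D: 50–28 for E.
E beats every other option head-to-head.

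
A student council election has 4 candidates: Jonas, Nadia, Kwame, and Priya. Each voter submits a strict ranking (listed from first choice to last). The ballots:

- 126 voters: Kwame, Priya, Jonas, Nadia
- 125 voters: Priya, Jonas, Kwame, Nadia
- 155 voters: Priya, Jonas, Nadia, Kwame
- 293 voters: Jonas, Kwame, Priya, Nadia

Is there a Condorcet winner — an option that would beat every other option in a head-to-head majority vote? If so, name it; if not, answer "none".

none

Checking pairwise contests:
Priya beats Jonas 406–293.
Jonas beats Nadia 699–0.
Jonas beats Kwame 573–126.
Kwame beats Priya 419–280.
Every option loses at least one head-to-head, so there is no Condorcet winner.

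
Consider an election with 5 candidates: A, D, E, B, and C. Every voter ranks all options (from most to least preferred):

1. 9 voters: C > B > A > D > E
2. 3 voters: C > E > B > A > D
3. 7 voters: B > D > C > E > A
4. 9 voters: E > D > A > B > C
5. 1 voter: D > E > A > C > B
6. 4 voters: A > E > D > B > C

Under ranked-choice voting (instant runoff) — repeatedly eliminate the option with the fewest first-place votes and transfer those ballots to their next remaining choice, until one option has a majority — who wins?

C

Round 1: A 4, D 1, E 9, B 7, C 12. Eliminate D.
Round 2: A 4, E 10, B 7, C 12. Eliminate A.
Round 3: E 14, B 7, C 12. Eliminate B.
Round 4: E 14, C 19. C has a majority.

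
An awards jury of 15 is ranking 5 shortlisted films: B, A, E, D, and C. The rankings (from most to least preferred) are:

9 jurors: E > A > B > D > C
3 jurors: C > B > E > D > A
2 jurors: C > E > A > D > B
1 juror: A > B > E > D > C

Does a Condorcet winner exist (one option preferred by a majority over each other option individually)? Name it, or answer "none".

E vs B: 11–4 for E.
E vs A: 14–1 for E.
E vs D: 15–0 for E.
E vs C: 10–5 for E.
E beats every other option head-to-head.

E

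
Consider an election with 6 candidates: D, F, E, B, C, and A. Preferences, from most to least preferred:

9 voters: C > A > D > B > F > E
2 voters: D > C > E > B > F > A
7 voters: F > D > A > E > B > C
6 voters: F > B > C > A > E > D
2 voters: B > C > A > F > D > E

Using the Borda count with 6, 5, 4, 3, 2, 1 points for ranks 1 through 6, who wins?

F

D: 9·4 + 2·6 + 7·5 + 6·1 + 2·2 = 93
F: 9·2 + 2·2 + 7·6 + 6·6 + 2·3 = 106
E: 9·1 + 2·4 + 7·3 + 6·2 + 2·1 = 52
B: 9·3 + 2·3 + 7·2 + 6·5 + 2·6 = 89
C: 9·6 + 2·5 + 7·1 + 6·4 + 2·5 = 105
A: 9·5 + 2·1 + 7·4 + 6·3 + 2·4 = 101
F has the highest Borda score (106).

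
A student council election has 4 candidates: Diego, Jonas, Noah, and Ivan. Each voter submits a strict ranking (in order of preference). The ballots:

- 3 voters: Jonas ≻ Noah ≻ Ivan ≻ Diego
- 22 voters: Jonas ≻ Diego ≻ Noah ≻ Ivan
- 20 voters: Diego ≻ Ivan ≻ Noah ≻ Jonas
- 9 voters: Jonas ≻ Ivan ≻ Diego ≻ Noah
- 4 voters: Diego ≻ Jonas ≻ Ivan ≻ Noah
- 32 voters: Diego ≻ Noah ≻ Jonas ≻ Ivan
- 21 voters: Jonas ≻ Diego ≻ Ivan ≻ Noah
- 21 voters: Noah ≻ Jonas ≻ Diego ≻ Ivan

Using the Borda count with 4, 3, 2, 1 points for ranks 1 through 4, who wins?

Diego: 3·1 + 22·3 + 20·4 + 9·2 + 4·4 + 32·4 + 21·3 + 21·2 = 416
Jonas: 3·4 + 22·4 + 20·1 + 9·4 + 4·3 + 32·2 + 21·4 + 21·3 = 379
Noah: 3·3 + 22·2 + 20·2 + 9·1 + 4·1 + 32·3 + 21·1 + 21·4 = 307
Ivan: 3·2 + 22·1 + 20·3 + 9·3 + 4·2 + 32·1 + 21·2 + 21·1 = 218
Diego has the highest Borda score (416).

Diego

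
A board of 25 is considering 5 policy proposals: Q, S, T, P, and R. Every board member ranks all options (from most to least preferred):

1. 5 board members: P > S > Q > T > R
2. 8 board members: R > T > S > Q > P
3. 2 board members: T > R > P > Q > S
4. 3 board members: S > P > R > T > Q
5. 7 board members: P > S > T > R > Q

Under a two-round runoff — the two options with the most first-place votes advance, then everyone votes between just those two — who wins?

Round 1 first-place votes: Q 0, S 3, T 2, P 12, R 8.
P and R advance.
Runoff: P is preferred to R by 15 voters; R by 10.
P wins the runoff.

P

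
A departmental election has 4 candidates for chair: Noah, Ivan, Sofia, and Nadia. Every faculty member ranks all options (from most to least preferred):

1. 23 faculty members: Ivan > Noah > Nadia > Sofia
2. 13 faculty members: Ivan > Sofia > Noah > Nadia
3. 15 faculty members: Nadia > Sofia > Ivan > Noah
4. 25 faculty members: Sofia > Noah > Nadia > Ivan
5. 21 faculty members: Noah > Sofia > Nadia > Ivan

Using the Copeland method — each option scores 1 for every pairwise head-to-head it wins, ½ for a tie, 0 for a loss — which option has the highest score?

Noah: beats Nadia; loses to Ivan and Sofia → score 1.
Ivan: beats Noah; loses to Sofia and Nadia → score 1.
Sofia: beats Noah, Ivan, and Nadia → score 3.
Nadia: beats Ivan; loses to Noah and Sofia → score 1.
Sofia has the best pairwise record.

Sofia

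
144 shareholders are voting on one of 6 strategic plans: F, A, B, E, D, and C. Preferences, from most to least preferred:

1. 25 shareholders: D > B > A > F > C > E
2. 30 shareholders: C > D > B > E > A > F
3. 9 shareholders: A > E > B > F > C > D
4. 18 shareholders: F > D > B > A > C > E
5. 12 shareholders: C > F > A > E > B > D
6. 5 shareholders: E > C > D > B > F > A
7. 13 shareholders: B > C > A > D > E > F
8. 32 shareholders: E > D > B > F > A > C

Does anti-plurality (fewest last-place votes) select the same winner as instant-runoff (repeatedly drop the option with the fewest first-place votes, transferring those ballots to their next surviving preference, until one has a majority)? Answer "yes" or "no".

Anti-plurality — last-place votes: F 43, A 5, B 0, E 43, D 21, C 32. Winner: B.
Instant-runoff — R1 F 18, A 9, B 13, E 37, D 25, C 42 (A out); R2 F 18, B 13, E 46, D 25, C 42 (B out); R3 F 18, E 46, D 25, C 55 (F out); R4 E 46, D 43, C 55 (D out); R5 E 46, C 98 (C winner). Winner: C.
The two methods disagree.

no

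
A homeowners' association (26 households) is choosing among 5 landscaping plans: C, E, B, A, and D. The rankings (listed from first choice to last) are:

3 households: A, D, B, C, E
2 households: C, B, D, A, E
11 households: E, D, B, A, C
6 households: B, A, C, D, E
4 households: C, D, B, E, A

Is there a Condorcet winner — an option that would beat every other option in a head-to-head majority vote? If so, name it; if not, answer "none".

D

D vs C: 14–12 for D.
D vs E: 15–11 for D.
D vs B: 18–8 for D.
D vs A: 17–9 for D.
D beats every other option head-to-head.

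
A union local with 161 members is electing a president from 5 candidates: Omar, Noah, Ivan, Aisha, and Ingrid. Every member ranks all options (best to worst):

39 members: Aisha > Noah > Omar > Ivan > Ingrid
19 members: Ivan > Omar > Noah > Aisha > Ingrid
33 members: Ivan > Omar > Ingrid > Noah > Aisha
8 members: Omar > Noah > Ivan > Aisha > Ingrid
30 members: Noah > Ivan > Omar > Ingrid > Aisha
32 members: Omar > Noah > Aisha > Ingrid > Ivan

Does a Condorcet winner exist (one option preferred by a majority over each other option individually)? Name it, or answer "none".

Checking pairwise contests:
Ivan beats Omar 82–79.
Omar beats Noah 92–69.
Noah beats Ivan 109–52.
Omar beats Aisha 122–39.
Omar beats Ingrid 161–0.
Every option loses at least one head-to-head, so there is no Condorcet winner.

none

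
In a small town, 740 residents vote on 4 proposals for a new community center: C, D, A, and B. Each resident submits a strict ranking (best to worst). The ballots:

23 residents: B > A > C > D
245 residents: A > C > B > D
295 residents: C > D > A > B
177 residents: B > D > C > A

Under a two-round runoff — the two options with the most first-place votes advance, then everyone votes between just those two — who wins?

Round 1 first-place votes: C 295, D 0, A 245, B 200.
C and A advance.
Runoff: C is preferred to A by 472 voters; A by 268.
C wins the runoff.

C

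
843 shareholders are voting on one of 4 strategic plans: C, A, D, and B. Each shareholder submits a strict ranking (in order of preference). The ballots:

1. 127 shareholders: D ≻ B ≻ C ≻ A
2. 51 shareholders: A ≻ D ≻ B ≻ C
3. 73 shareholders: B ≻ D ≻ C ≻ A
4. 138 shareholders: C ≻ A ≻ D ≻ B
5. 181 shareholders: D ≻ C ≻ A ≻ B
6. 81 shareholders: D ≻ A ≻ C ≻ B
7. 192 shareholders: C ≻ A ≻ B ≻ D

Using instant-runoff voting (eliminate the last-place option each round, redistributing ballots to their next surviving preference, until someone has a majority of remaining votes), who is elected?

Round 1: C 330, A 51, D 389, B 73. Eliminate A.
Round 2: C 330, D 440, B 73. D has a majority.

D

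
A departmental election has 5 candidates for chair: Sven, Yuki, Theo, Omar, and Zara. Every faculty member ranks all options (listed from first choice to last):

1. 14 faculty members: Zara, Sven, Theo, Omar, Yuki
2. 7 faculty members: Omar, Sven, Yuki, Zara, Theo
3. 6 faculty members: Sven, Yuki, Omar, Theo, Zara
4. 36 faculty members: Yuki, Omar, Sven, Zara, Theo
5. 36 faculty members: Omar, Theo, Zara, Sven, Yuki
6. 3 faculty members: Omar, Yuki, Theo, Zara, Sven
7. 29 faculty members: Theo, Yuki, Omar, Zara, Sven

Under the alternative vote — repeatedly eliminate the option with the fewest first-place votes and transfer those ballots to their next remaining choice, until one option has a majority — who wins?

Round 1: Sven 6, Yuki 36, Theo 29, Omar 46, Zara 14. Eliminate Sven.
Round 2: Yuki 42, Theo 29, Omar 46, Zara 14. Eliminate Zara.
Round 3: Yuki 42, Theo 43, Omar 46. Eliminate Yuki.
Round 4: Theo 43, Omar 88. Omar has a majority.

Omar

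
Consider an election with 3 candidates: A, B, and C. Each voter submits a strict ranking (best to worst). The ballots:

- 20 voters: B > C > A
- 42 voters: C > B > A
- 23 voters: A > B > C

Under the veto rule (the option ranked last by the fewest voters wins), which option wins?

Last-place votes: A 62, B 0, C 23.
B is ranked last by the fewest voters, so B wins.

B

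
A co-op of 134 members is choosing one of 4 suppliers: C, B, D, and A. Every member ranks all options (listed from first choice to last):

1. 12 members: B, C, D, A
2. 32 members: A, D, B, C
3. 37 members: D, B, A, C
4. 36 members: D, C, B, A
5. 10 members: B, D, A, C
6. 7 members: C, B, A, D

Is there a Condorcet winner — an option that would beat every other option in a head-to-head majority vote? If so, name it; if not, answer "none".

D vs C: 115–19 for D.
D vs B: 105–29 for D.
D vs A: 95–39 for D.
D beats every other option head-to-head.

D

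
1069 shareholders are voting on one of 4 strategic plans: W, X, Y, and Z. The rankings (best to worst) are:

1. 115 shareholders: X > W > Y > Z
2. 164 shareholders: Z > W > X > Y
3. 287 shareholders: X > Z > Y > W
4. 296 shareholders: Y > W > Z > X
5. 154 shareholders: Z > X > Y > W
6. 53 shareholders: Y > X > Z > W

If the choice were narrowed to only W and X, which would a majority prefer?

X

Voters preferring W to X: 460; preferring X to W: 609.
X wins the head-to-head.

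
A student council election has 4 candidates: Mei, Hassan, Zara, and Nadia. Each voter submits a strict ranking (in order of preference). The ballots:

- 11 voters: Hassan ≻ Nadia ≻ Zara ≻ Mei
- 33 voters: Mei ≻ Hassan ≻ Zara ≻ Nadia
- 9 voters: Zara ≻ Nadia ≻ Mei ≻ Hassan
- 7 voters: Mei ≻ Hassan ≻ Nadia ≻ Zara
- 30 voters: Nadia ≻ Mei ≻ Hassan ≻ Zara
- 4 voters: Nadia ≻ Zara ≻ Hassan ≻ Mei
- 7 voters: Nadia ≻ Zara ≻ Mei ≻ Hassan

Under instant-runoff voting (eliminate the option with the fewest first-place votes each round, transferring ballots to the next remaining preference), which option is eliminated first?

Round 1: Mei 40, Hassan 11, Zara 9, Nadia 41. Eliminate Zara.

Zara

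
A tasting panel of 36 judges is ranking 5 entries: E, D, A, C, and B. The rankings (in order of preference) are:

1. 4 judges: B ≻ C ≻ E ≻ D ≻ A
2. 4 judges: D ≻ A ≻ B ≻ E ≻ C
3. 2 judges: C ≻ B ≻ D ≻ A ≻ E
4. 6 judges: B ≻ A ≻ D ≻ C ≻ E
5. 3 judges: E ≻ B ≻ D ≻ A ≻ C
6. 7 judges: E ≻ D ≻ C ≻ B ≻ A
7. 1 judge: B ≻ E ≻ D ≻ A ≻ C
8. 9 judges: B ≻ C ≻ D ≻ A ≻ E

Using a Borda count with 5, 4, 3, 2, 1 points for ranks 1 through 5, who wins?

E: 4·3 + 4·2 + 2·1 + 6·1 + 3·5 + 7·5 + 1·4 + 9·1 = 91
D: 4·2 + 4·5 + 2·3 + 6·3 + 3·3 + 7·4 + 1·3 + 9·3 = 119
A: 4·1 + 4·4 + 2·2 + 6·4 + 3·2 + 7·1 + 1·2 + 9·2 = 81
C: 4·4 + 4·1 + 2·5 + 6·2 + 3·1 + 7·3 + 1·1 + 9·4 = 103
B: 4·5 + 4·3 + 2·4 + 6·5 + 3·4 + 7·2 + 1·5 + 9·5 = 146
B has the highest Borda score (146).

B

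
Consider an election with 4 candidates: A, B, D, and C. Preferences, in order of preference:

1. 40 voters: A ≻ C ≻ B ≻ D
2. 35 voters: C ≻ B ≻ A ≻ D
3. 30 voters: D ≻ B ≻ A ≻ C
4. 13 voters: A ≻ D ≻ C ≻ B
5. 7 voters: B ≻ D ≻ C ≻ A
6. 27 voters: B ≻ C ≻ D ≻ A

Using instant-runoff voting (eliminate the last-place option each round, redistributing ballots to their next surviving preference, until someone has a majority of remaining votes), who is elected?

Round 1: A 53, B 34, D 30, C 35. Eliminate D.
Round 2: A 53, B 64, C 35. Eliminate C.
Round 3: A 53, B 99. B has a majority.

B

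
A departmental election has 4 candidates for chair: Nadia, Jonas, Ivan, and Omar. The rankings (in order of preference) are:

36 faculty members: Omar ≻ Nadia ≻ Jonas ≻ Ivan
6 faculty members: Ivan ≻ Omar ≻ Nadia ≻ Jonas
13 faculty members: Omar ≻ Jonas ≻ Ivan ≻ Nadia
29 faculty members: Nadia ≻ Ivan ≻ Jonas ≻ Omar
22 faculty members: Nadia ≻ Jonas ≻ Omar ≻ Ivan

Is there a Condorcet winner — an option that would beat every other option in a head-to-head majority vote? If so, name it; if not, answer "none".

Omar

Omar vs Nadia: 55–51 for Omar.
Omar vs Jonas: 55–51 for Omar.
Omar vs Ivan: 71–35 for Omar.
Omar beats every other option head-to-head.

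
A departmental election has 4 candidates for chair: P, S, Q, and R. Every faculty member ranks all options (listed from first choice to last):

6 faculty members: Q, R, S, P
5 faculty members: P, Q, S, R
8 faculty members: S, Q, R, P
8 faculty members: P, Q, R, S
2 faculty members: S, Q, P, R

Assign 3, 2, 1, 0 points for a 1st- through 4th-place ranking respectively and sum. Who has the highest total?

Q

P: 6·0 + 5·3 + 8·0 + 8·3 + 2·1 = 41
S: 6·1 + 5·1 + 8·3 + 8·0 + 2·3 = 41
Q: 6·3 + 5·2 + 8·2 + 8·2 + 2·2 = 64
R: 6·2 + 5·0 + 8·1 + 8·1 + 2·0 = 28
Q has the highest Borda score (64).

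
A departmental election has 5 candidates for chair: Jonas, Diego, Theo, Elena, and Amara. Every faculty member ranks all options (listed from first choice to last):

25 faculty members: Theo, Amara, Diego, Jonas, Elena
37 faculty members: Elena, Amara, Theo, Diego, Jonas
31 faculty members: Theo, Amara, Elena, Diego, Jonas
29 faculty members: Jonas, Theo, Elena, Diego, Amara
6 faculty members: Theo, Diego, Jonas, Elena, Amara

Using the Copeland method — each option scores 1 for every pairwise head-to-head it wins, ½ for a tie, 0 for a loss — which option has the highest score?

Jonas: loses to Diego, Theo, Elena, and Amara → score 0.
Diego: beats Jonas; loses to Theo, Elena, and Amara → score 1.
Theo: beats Jonas, Diego, Elena, and Amara → score 4.
Elena: beats Jonas, Diego, and Amara; loses to Theo → score 3.
Amara: beats Jonas and Diego; loses to Theo and Elena → score 2.
Theo has the best pairwise record.

Theo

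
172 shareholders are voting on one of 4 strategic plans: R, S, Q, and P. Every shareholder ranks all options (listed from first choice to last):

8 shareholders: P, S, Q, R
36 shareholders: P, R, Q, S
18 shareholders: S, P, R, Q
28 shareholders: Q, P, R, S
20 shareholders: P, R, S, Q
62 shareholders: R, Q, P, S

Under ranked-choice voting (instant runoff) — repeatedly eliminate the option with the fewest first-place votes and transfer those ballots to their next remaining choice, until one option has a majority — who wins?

Round 1: R 62, S 18, Q 28, P 64. Eliminate S.
Round 2: R 62, Q 28, P 82. Eliminate Q.
Round 3: R 62, P 110. P has a majority.

P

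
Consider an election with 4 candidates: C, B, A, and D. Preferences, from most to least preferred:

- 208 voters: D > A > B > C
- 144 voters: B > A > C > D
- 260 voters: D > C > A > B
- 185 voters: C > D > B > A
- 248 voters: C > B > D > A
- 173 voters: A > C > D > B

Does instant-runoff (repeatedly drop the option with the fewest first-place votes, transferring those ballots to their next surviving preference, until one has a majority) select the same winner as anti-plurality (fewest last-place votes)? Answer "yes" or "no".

Instant-runoff — R1 C 433, B 144, A 173, D 468 (B out); R2 C 433, A 317, D 468 (A out); R3 C 750, D 468 (C winner). Winner: C.
Anti-plurality — last-place votes: C 208, B 433, A 433, D 144. Winner: D.
The two methods disagree.

no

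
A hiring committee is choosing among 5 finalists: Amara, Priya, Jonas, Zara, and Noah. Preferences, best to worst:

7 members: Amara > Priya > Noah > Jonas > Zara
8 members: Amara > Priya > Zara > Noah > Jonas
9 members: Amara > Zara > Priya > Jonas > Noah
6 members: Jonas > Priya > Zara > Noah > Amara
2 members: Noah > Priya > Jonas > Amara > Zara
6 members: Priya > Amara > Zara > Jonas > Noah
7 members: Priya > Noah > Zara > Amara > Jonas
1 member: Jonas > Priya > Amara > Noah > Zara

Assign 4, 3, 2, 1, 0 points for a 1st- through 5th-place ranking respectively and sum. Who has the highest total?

Amara: 7·4 + 8·4 + 9·4 + 6·0 + 2·1 + 6·3 + 7·1 + 1·2 = 125
Priya: 7·3 + 8·3 + 9·2 + 6·3 + 2·3 + 6·4 + 7·4 + 1·3 = 142
Jonas: 7·1 + 8·0 + 9·1 + 6·4 + 2·2 + 6·1 + 7·0 + 1·4 = 54
Zara: 7·0 + 8·2 + 9·3 + 6·2 + 2·0 + 6·2 + 7·2 + 1·0 = 81
Noah: 7·2 + 8·1 + 9·0 + 6·1 + 2·4 + 6·0 + 7·3 + 1·1 = 58
Priya has the highest Borda score (142).

Priya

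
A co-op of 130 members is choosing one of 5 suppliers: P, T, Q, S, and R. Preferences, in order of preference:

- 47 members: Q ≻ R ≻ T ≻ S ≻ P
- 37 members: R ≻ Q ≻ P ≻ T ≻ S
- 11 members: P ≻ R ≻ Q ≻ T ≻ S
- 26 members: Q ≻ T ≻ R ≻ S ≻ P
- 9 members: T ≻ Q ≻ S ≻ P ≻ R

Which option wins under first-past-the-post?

Q

First-place votes: P 11, T 9, Q 73, S 0, R 37.
Q has the most first-place votes.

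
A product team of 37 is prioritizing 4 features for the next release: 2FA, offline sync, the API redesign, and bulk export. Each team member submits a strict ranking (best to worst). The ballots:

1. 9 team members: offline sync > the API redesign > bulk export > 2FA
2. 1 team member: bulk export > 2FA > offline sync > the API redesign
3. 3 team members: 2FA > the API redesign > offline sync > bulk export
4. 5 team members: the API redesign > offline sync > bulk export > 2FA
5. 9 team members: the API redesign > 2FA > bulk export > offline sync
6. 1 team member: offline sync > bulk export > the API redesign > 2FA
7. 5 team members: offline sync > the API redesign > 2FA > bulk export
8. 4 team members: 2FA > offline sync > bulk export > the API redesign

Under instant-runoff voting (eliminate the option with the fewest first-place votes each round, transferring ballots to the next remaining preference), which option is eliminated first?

bulk export

Round 1: 2FA 7, offline sync 15, the API redesign 14, bulk export 1. Eliminate bulk export.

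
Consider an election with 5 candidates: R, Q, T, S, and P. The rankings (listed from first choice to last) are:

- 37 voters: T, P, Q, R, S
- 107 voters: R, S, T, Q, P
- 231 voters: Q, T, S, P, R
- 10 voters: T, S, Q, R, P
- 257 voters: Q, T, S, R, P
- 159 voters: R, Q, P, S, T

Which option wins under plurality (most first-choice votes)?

Q

First-place votes: R 266, Q 488, T 47, S 0, P 0.
Q has the most first-place votes.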